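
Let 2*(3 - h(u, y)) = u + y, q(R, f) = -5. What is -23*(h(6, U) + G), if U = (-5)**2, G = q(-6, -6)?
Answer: 805/2 ≈ 402.50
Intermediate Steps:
G = -5
U = 25
h(u, y) = 3 - u/2 - y/2 (h(u, y) = 3 - (u + y)/2 = 3 + (-u/2 - y/2) = 3 - u/2 - y/2)
-23*(h(6, U) + G) = -23*((3 - 1/2*6 - 1/2*25) - 5) = -23*((3 - 3 - 25/2) - 5) = -23*(-25/2 - 5) = -23*(-35/2) = 805/2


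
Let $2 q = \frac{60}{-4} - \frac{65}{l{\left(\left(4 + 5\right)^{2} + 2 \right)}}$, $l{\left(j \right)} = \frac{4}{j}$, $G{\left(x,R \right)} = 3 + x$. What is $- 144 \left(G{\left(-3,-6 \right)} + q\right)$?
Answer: $98190$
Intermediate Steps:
$q = - \frac{5455}{8}$ ($q = \frac{\frac{60}{-4} - \frac{65}{4 \frac{1}{\left(4 + 5\right)^{2} + 2}}}{2} = \frac{60 \left(- \frac{1}{4}\right) - \frac{65}{4 \frac{1}{9^{2} + 2}}}{2} = \frac{-15 - \frac{65}{4 \frac{1}{81 + 2}}}{2} = \frac{-15 - \frac{65}{4 \cdot \frac{1}{83}}}{2} = \frac{-15 - \frac{65}{\frac{4}{83}}}{2} = \frac{-15 - \frac{5395}{4}}{2} = \frac{1}{2} \left(- \frac{5455}{4}\right) = - \frac{5455}{8} \approx -681.88$)
$- 144 \left(G{\left(-3,-6 \right)} + q\right) = - 144 \left(\left(3 - 3\right) - \frac{5455}{8}\right) = - 144 \left(0 - \frac{5455}{8}\right) = \left(-144\right) \left(- \frac{5455}{8}\right) = 98190$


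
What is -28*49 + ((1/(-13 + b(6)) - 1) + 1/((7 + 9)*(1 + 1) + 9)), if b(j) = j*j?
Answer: -1294675/943 ≈ -1372.9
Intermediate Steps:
b(j) = j²
-28*49 + ((1/(-13 + b(6)) - 1) + 1/((7 + 9)*(1 + 1) + 9)) = -28*49 + ((1/(-13 + 6²) - 1) + 1/((7 + 9)*(1 + 1) + 9)) = -1372 + ((1/(-13 + 36) - 1) + 1/(16*2 + 9)) = -1372 + ((1/23 - 1) + 1/(32 + 9)) = -1372 + ((1/23 - 1) + 1/41) = -1372 + (-22/23 + 1/41) = -1372 - 879/943 = -1294675/943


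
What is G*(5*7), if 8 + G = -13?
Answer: -735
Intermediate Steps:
G = -21 (G = -8 - 13 = -21)
G*(5*7) = -105*7 = -21*35 = -735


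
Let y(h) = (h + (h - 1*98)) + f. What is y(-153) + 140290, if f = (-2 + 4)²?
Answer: 139890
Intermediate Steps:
f = 4 (f = 2² = 4)
y(h) = -94 + 2*h (y(h) = (h + (h - 1*98)) + 4 = (h + (h - 98)) + 4 = (h + (-98 + h)) + 4 = (-98 + 2*h) + 4 = -94 + 2*h)
y(-153) + 140290 = (-94 + 2*(-153)) + 140290 = (-94 - 306) + 140290 = -400 + 140290 = 139890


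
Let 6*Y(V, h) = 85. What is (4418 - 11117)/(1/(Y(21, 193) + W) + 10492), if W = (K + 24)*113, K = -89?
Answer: -294655515/461490614 ≈ -0.63849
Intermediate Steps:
Y(V, h) = 85/6 (Y(V, h) = (1/6)*85 = 85/6)
W = -7345 (W = (-89 + 24)*113 = -65*113 = -7345)
(4418 - 11117)/(1/(Y(21, 193) + W) + 10492) = (4418 - 11117)/(1/(85/6 - 7345) + 10492) = -6699/(1/(-43985/6) + 10492) = -6699/(-6/43985 + 10492) = -6699/461490614/43985 = -6699*43985/461490614 = -294655515/461490614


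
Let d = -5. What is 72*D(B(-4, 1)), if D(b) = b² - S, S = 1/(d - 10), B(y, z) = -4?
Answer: 5784/5 ≈ 1156.8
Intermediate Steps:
S = -1/15 (S = 1/(-5 - 10) = 1/(-15) = -1/15 ≈ -0.066667)
D(b) = 1/15 + b² (D(b) = b² - 1*(-1/15) = b² + 1/15 = 1/15 + b²)
72*D(B(-4, 1)) = 72*(1/15 + (-4)²) = 72*(1/15 + 16) = 72*(241/15) = 5784/5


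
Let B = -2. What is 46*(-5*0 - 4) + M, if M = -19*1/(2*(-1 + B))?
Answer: -1085/6 ≈ -180.83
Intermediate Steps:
M = 19/6 (M = -19*1/(2*(-1 - 2)) = -19/(2*(-3)) = -19/(-6) = -19*(-⅙) = 19/6 ≈ 3.1667)
46*(-5*0 - 4) + M = 46*(-5*0 - 4) + 19/6 = 46*(0 - 4) + 19/6 = 46*(-4) + 19/6 = -184 + 19/6 = -1085/6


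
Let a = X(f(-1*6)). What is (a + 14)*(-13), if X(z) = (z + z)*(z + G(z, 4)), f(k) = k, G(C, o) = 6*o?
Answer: 2626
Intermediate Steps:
X(z) = 2*z*(24 + z) (X(z) = (z + z)*(z + 6*4) = (2*z)*(z + 24) = (2*z)*(24 + z) = 2*z*(24 + z))
a = -216 (a = 2*(-1*6)*(24 - 1*6) = 2*(-6)*(24 - 6) = 2*(-6)*18 = -216)
(a + 14)*(-13) = (-216 + 14)*(-13) = -202*(-13) = 2626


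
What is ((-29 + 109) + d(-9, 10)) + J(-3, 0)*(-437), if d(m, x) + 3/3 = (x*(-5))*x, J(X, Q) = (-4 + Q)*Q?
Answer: -421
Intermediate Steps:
J(X, Q) = Q*(-4 + Q)
d(m, x) = -1 - 5*x² (d(m, x) = -1 + (x*(-5))*x = -1 + (-5*x)*x = -1 - 5*x²)
((-29 + 109) + d(-9, 10)) + J(-3, 0)*(-437) = ((-29 + 109) + (-1 - 5*10²)) + (0*(-4 + 0))*(-437) = (80 + (-1 - 5*100)) + (0*(-4))*(-437) = (80 + (-1 - 500)) + 0*(-437) = (80 - 501) + 0 = -421 + 0 = -421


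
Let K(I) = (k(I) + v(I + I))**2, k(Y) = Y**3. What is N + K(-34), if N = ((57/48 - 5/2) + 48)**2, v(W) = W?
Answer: 396840080313/256 ≈ 1.5502e+9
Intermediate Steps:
N = 558009/256 (N = ((57*(1/48) - 5*1/2) + 48)**2 = ((19/16 - 5/2) + 48)**2 = (-21/16 + 48)**2 = (747/16)**2 = 558009/256 ≈ 2179.7)
K(I) = (I**3 + 2*I)**2 (K(I) = (I**3 + (I + I))**2 = (I**3 + 2*I)**2)
N + K(-34) = 558009/256 + (-34)**2*(2 + (-34)**2)**2 = 558009/256 + 1156*(2 + 1156)**2 = 558009/256 + 1156*1158**2 = 558009/256 + 1156*1340964 = 558009/256 + 1550154384 = 396840080313/256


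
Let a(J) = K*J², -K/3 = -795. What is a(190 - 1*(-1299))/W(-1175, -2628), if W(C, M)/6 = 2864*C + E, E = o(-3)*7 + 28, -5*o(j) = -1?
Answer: -8813055975/33651706 ≈ -261.89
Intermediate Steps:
K = 2385 (K = -3*(-795) = 2385)
o(j) = ⅕ (o(j) = -⅕*(-1) = ⅕)
E = 147/5 (E = (⅕)*7 + 28 = 7/5 + 28 = 147/5 ≈ 29.400)
a(J) = 2385*J²
W(C, M) = 882/5 + 17184*C (W(C, M) = 6*(2864*C + 147/5) = 6*(147/5 + 2864*C) = 882/5 + 17184*C)
a(190 - 1*(-1299))/W(-1175, -2628) = (2385*(190 - 1*(-1299))²)/(882/5 + 17184*(-1175)) = (2385*(190 + 1299)²)/(882/5 - 20191200) = (2385*1489²)/(-100955118/5) = (2385*2217121)*(-5/100955118) = 5287833585*(-5/100955118) = -8813055975/33651706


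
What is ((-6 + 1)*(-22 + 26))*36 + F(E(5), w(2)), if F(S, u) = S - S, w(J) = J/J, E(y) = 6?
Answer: -720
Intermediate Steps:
w(J) = 1
F(S, u) = 0
((-6 + 1)*(-22 + 26))*36 + F(E(5), w(2)) = ((-6 + 1)*(-22 + 26))*36 + 0 = -5*4*36 + 0 = -20*36 + 0 = -720 + 0 = -720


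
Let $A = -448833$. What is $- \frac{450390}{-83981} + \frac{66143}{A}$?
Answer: $\frac{2553183631}{489525249} \approx 5.2156$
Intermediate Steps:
$- \frac{450390}{-83981} + \frac{66143}{A} = - \frac{450390}{-83981} + \frac{66143}{-448833} = \left(-450390\right) \left(- \frac{1}{83981}\right) + 66143 \left(- \frac{1}{448833}\right) = \frac{450390}{83981} - \frac{859}{5829} = \frac{2553183631}{489525249}$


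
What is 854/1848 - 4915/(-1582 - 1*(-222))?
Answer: 36587/8976 ≈ 4.0761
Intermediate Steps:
854/1848 - 4915/(-1582 - 1*(-222)) = 854*(1/1848) - 4915/(-1582 + 222) = 61/132 - 4915/(-1360) = 61/132 - 4915*(-1/1360) = 61/132 + 983/272 = 36587/8976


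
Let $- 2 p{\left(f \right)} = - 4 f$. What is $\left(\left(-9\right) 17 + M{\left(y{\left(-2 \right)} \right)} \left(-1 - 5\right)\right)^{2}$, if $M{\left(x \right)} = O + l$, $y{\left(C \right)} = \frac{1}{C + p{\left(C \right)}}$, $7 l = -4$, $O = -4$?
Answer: $\frac{772641}{49} \approx 15768.0$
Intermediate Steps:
$p{\left(f \right)} = 2 f$ ($p{\left(f \right)} = - \frac{\left(-4\right) f}{2} = 2 f$)
$l = - \frac{4}{7}$ ($l = \frac{1}{7} \left(-4\right) = - \frac{4}{7} \approx -0.57143$)
$y{\left(C \right)} = \frac{1}{3 C}$ ($y{\left(C \right)} = \frac{1}{C + 2 C} = \frac{1}{3 C}$)
$M{\left(x \right)} = - \frac{32}{7}$ ($M{\left(x \right)} = -4 - \frac{4}{7} = - \frac{32}{7}$)
$\left(\left(-9\right) 17 + M{\left(y{\left(-2 \right)} \right)} \left(-1 - 5\right)\right)^{2} = \left(\left(-9\right) 17 - \frac{32 \left(-1 - 5\right)}{7}\right)^{2} = \left(-153 - - \frac{192}{7}\right)^{2} = \left(-153 + \frac{192}{7}\right)^{2} = \left(- \frac{879}{7}\right)^{2} = \frac{772641}{49}$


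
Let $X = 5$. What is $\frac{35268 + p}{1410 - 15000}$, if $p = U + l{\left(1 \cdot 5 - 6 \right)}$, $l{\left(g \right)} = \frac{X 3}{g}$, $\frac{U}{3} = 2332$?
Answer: $- \frac{14083}{4530} \approx -3.1088$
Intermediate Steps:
$U = 6996$ ($U = 3 \cdot 2332 = 6996$)
$l{\left(g \right)} = \frac{15}{g}$ ($l{\left(g \right)} = \frac{5 \cdot 3}{g} = \frac{15}{g}$)
$p = 6981$ ($p = 6996 + \frac{15}{1 \cdot 5 - 6} = 6996 + \frac{15}{5 - 6} = 6996 + \frac{15}{-1} = 6996 + 15 \left(-1\right) = 6996 - 15 = 6981$)
$\frac{35268 + p}{1410 - 15000} = \frac{35268 + 6981}{1410 - 15000} = \frac{42249}{-13590} = 42249 \left(- \frac{1}{13590}\right) = - \frac{14083}{4530}$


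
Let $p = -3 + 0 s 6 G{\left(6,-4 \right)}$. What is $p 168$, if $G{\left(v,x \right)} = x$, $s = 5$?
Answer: $-504$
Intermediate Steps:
$p = -3$ ($p = -3 + 0 \cdot 5 \cdot 6 \left(-4\right) = -3 + 0 \cdot 6 \left(-4\right) = -3 + 0 \left(-4\right) = -3 + 0 = -3$)
$p 168 = \left(-3\right) 168 = -504$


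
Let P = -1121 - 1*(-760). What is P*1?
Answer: -361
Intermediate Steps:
P = -361 (P = -1121 + 760 = -361)
P*1 = -361*1 = -361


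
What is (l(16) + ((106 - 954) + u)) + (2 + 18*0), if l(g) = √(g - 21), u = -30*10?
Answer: -1146 + I*√5 ≈ -1146.0 + 2.2361*I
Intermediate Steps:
u = -300
l(g) = √(-21 + g)
(l(16) + ((106 - 954) + u)) + (2 + 18*0) = (√(-21 + 16) + ((106 - 954) - 300)) + (2 + 18*0) = (√(-5) + (-848 - 300)) + (2 + 0) = (I*√5 - 1148) + 2 = (-1148 + I*√5) + 2 = -1146 + I*√5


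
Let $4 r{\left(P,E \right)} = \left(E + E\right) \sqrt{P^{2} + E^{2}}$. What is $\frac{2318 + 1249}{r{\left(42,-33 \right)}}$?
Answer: $- \frac{2378 \sqrt{317}}{10461} \approx -4.0473$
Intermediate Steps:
$r{\left(P,E \right)} = \frac{E \sqrt{E^{2} + P^{2}}}{2}$ ($r{\left(P,E \right)} = \frac{\left(E + E\right) \sqrt{P^{2} + E^{2}}}{4} = \frac{2 E \sqrt{E^{2} + P^{2}}}{4} = \frac{E \sqrt{E^{2} + P^{2}}}{2}$)
$\frac{2318 + 1249}{r{\left(42,-33 \right)}} = \frac{2318 + 1249}{\frac{1}{2} \left(-33\right) \sqrt{\left(-33\right)^{2} + 42^{2}}} = \frac{3567}{\frac{1}{2} \left(-33\right) \sqrt{1089 + 1764}} = \frac{3567}{\frac{1}{2} \left(-33\right) \sqrt{2853}} = \frac{3567}{\frac{1}{2} \left(-33\right) 3 \sqrt{317}} = \frac{3567}{\left(- \frac{99}{2}\right) \sqrt{317}} = 3567 \left(- \frac{2 \sqrt{317}}{31383}\right) = - \frac{2378 \sqrt{317}}{10461}$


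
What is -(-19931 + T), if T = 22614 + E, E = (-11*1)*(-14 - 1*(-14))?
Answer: -2683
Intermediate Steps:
E = 0 (E = -11*(-14 + 14) = -11*0 = 0)
T = 22614 (T = 22614 + 0 = 22614)
-(-19931 + T) = -(-19931 + 22614) = -1*2683 = -2683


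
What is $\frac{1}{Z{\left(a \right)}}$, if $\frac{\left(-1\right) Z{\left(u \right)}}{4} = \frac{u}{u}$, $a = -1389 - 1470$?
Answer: $- \frac{1}{4} \approx -0.25$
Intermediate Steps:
$a = -2859$ ($a = -1389 - 1470 = -2859$)
$Z{\left(u \right)} = -4$ ($Z{\left(u \right)} = - 4 \frac{u}{u} = \left(-4\right) 1 = -4$)
$\frac{1}{Z{\left(a \right)}} = \frac{1}{-4} = - \frac{1}{4}$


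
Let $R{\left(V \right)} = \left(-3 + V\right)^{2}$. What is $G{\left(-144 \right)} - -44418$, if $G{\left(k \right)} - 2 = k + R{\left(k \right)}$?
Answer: $65885$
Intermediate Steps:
$G{\left(k \right)} = 2 + k + \left(-3 + k\right)^{2}$ ($G{\left(k \right)} = 2 + \left(k + \left(-3 + k\right)^{2}\right) = 2 + k + \left(-3 + k\right)^{2}$)
$G{\left(-144 \right)} - -44418 = \left(2 - 144 + \left(-3 - 144\right)^{2}\right) - -44418 = \left(2 - 144 + \left(-147\right)^{2}\right) + 44418 = \left(2 - 144 + 21609\right) + 44418 = 21467 + 44418 = 65885$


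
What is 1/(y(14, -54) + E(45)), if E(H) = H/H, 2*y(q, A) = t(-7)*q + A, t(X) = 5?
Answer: ⅑ ≈ 0.11111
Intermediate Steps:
y(q, A) = A/2 + 5*q/2 (y(q, A) = (5*q + A)/2 = (A + 5*q)/2 = A/2 + 5*q/2)
E(H) = 1
1/(y(14, -54) + E(45)) = 1/(((½)*(-54) + (5/2)*14) + 1) = 1/((-27 + 35) + 1) = 1/(8 + 1) = 1/9 = ⅑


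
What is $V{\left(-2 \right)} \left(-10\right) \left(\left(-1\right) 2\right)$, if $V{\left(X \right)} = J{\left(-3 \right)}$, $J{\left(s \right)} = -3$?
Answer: $-60$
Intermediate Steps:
$V{\left(X \right)} = -3$
$V{\left(-2 \right)} \left(-10\right) \left(\left(-1\right) 2\right) = \left(-3\right) \left(-10\right) \left(\left(-1\right) 2\right) = 30 \left(-2\right) = -60$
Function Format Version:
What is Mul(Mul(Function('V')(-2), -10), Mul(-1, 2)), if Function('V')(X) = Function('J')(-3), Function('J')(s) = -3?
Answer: -60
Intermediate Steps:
Function('V')(X) = -3
Mul(Mul(Function('V')(-2), -10), Mul(-1, 2)) = Mul(Mul(-3, -10), Mul(-1, 2)) = Mul(30, -2) = -60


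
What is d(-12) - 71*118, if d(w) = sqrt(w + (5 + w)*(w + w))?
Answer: -8378 + 2*sqrt(39) ≈ -8365.5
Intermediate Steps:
d(w) = sqrt(w + 2*w*(5 + w)) (d(w) = sqrt(w + (5 + w)*(2*w)) = sqrt(w + 2*w*(5 + w)))
d(-12) - 71*118 = sqrt(-12*(11 + 2*(-12))) - 71*118 = sqrt(-12*(11 - 24)) - 8378 = sqrt(-12*(-13)) - 8378 = sqrt(156) - 8378 = 2*sqrt(39) - 8378 = -8378 + 2*sqrt(39)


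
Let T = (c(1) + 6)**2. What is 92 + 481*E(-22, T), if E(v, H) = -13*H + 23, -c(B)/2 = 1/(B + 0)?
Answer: -88893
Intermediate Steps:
c(B) = -2/B (c(B) = -2/(B + 0) = -2/B)
T = 16 (T = (-2/1 + 6)**2 = (-2*1 + 6)**2 = (-2 + 6)**2 = 4**2 = 16)
E(v, H) = 23 - 13*H
92 + 481*E(-22, T) = 92 + 481*(23 - 13*16) = 92 + 481*(23 - 208) = 92 + 481*(-185) = 92 - 88985 = -88893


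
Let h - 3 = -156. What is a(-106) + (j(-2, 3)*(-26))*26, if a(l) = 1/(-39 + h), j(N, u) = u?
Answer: -389377/192 ≈ -2028.0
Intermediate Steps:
h = -153 (h = 3 - 156 = -153)
a(l) = -1/192 (a(l) = 1/(-39 - 153) = 1/(-192) = -1/192)
a(-106) + (j(-2, 3)*(-26))*26 = -1/192 + (3*(-26))*26 = -1/192 - 78*26 = -1/192 - 2028 = -389377/192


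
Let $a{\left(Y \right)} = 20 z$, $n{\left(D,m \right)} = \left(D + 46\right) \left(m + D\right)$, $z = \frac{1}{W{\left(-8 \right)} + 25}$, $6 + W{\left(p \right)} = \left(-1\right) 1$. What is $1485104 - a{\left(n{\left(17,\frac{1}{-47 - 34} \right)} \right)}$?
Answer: $\frac{13365926}{9} \approx 1.4851 \cdot 10^{6}$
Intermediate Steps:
$W{\left(p \right)} = -7$ ($W{\left(p \right)} = -6 - 1 = -7$)
$z = \frac{1}{18}$ ($z = \frac{1}{-7 + 25} = \frac{1}{18} \approx 0.055556$)
$n{\left(D,m \right)} = \left(46 + D\right) \left(D + m\right)$
$a{\left(Y \right)} = \frac{10}{9}$ ($a{\left(Y \right)} = 20 \cdot \frac{1}{18} = \frac{10}{9}$)
$1485104 - a{\left(n{\left(17,\frac{1}{-47 - 34} \right)} \right)} = 1485104 - \frac{10}{9} = \frac{13365926}{9}$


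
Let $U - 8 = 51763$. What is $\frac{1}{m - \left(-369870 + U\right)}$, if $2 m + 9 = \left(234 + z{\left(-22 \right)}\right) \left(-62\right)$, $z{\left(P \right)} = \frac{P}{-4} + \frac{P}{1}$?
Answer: $\frac{1}{311352} \approx 3.2118 \cdot 10^{-6}$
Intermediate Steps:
$U = 51771$ ($U = 8 + 51763 = 51771$)
$z{\left(P \right)} = \frac{3 P}{4}$ ($z{\left(P \right)} = P \left(- \frac{1}{4}\right) + P 1 = - \frac{P}{4} + P = \frac{3 P}{4}$)
$m = -6747$ ($m = - \frac{9}{2} + \frac{\left(234 + \frac{3}{4} \left(-22\right)\right) \left(-62\right)}{2} = - \frac{9}{2} + \frac{\left(234 - \frac{33}{2}\right) \left(-62\right)}{2} = - \frac{9}{2} + \frac{\frac{435}{2} \left(-62\right)}{2} = - \frac{9}{2} + \frac{1}{2} \left(-13485\right) = - \frac{9}{2} - \frac{13485}{2} = -6747$)
$\frac{1}{m - \left(-369870 + U\right)} = \frac{1}{-6747 + \left(369870 - 51771\right)} = \frac{1}{-6747 + 318099} = \frac{1}{311352}$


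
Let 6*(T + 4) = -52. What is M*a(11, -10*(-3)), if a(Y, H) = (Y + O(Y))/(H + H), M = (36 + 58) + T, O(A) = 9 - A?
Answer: 61/5 ≈ 12.200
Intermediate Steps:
T = -38/3 (T = -4 + (⅙)*(-52) = -4 - 26/3 = -38/3 ≈ -12.667)
M = 244/3 (M = (36 + 58) - 38/3 = 94 - 38/3 = 244/3 ≈ 81.333)
a(Y, H) = 9/(2*H) (a(Y, H) = (Y + (9 - Y))/(H + H) = 9/((2*H)) = 9*(1/(2*H)) = 9/(2*H))
M*a(11, -10*(-3)) = 244*(9/(2*((-10*(-3)))))/3 = 244*((9/2)/30)/3 = 244*((9/2)*(1/30))/3 = (244/3)*(3/20) = 61/5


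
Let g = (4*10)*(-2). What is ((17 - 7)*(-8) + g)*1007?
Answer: -161120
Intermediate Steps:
g = -80 (g = 40*(-2) = -80)
((17 - 7)*(-8) + g)*1007 = ((17 - 7)*(-8) - 80)*1007 = (10*(-8) - 80)*1007 = (-80 - 80)*1007 = -160*1007 = -161120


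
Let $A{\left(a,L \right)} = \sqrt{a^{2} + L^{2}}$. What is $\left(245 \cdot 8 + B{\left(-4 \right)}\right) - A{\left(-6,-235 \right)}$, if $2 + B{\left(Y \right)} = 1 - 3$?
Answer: $1956 - \sqrt{55261} \approx 1720.9$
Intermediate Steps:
$B{\left(Y \right)} = -4$ ($B{\left(Y \right)} = -2 + \left(1 - 3\right) = -2 - 2 = -4$)
$A{\left(a,L \right)} = \sqrt{L^{2} + a^{2}}$
$\left(245 \cdot 8 + B{\left(-4 \right)}\right) - A{\left(-6,-235 \right)} = \left(245 \cdot 8 - 4\right) - \sqrt{\left(-235\right)^{2} + \left(-6\right)^{2}} = \left(1960 - 4\right) - \sqrt{55225 + 36} = 1956 - \sqrt{55261}$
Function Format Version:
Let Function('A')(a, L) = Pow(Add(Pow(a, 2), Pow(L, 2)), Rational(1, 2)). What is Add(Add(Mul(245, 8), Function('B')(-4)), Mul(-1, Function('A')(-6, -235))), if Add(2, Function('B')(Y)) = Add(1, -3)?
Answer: Add(1956, Mul(-1, Pow(55261, Rational(1, 2)))) ≈ 1720.9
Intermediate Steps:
Function('B')(Y) = -4 (Function('B')(Y) = Add(-2, Add(1, -3)) = Add(-2, -2) = -4)
Function('A')(a, L) = Pow(Add(Pow(L, 2), Pow(a, 2)), Rational(1, 2))
Add(Add(Mul(245, 8), Function('B')(-4)), Mul(-1, Function('A')(-6, -235))) = Add(Add(Mul(245, 8), -4), Mul(-1, Pow(Add(Pow(-235, 2), Pow(-6, 2)), Rational(1, 2)))) = Add(Add(1960, -4), Mul(-1, Pow(Add(55225, 36), Rational(1, 2)))) = Add(1956, Mul(-1, Pow(55261, Rational(1, 2))))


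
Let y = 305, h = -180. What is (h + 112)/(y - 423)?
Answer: 34/59 ≈ 0.57627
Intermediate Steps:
(h + 112)/(y - 423) = (-180 + 112)/(305 - 423) = -68/(-118) = -68*(-1/118) = 34/59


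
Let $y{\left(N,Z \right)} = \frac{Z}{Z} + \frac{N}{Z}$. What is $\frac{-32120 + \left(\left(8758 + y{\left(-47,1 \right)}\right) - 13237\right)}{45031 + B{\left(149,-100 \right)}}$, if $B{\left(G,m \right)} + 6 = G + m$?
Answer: $- \frac{36645}{45074} \approx -0.813$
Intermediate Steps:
$B{\left(G,m \right)} = -6 + G + m$ ($B{\left(G,m \right)} = -6 + \left(G + m\right) = -6 + G + m$)
$y{\left(N,Z \right)} = 1 + \frac{N}{Z}$
$\frac{-32120 + \left(\left(8758 + y{\left(-47,1 \right)}\right) - 13237\right)}{45031 + B{\left(149,-100 \right)}} = \frac{-32120 - \left(4479 - \frac{-47 + 1}{1}\right)}{45031 - -43} = \frac{-32120 + \left(\left(8758 + 1 \left(-46\right)\right) - 13237\right)}{45031 + 43} = \frac{-32120 + \left(\left(8758 - 46\right) - 13237\right)}{45074} = \left(-32120 + \left(8712 - 13237\right)\right) \frac{1}{45074} = \left(-32120 - 4525\right) \frac{1}{45074} = \left(-36645\right) \frac{1}{45074} = - \frac{36645}{45074}$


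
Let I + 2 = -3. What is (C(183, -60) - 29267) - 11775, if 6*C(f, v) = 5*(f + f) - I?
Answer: -244417/6 ≈ -40736.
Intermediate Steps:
I = -5 (I = -2 - 3 = -5)
C(f, v) = 5/6 + 5*f/3 (C(f, v) = (5*(f + f) - 1*(-5))/6 = (5*(2*f) + 5)/6 = (10*f + 5)/6 = (5 + 10*f)/6 = 5/6 + 5*f/3)
(C(183, -60) - 29267) - 11775 = ((5/6 + (5/3)*183) - 29267) - 11775 = ((5/6 + 305) - 29267) - 11775 = (1835/6 - 29267) - 11775 = -173767/6 - 11775 = -244417/6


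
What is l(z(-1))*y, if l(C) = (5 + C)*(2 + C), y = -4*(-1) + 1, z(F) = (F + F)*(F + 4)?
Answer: 20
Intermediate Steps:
z(F) = 2*F*(4 + F) (z(F) = (2*F)*(4 + F) = 2*F*(4 + F))
y = 5 (y = 4 + 1 = 5)
l(C) = (2 + C)*(5 + C)
l(z(-1))*y = (10 + (2*(-1)*(4 - 1))² + 7*(2*(-1)*(4 - 1)))*5 = (10 + (2*(-1)*3)² + 7*(2*(-1)*3))*5 = (10 + (-6)² + 7*(-6))*5 = (10 + 36 - 42)*5 = 4*5 = 20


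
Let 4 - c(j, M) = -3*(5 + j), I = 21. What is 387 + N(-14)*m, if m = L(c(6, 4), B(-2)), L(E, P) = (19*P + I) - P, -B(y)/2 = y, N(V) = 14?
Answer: 1689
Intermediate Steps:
c(j, M) = 19 + 3*j (c(j, M) = 4 - (-3)*(5 + j) = 4 - (-15 - 3*j) = 4 + (15 + 3*j) = 19 + 3*j)
B(y) = -2*y
L(E, P) = 21 + 18*P (L(E, P) = (19*P + 21) - P = (21 + 19*P) - P = 21 + 18*P)
m = 93 (m = 21 + 18*(-2*(-2)) = 21 + 18*4 = 21 + 72 = 93)
387 + N(-14)*m = 387 + 14*93 = 387 + 1302 = 1689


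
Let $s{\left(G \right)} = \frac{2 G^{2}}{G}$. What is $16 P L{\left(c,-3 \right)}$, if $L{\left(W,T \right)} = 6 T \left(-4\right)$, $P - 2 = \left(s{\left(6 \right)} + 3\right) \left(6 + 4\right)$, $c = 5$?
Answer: $175104$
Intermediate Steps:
$s{\left(G \right)} = 2 G$
$P = 152$ ($P = 2 + \left(2 \cdot 6 + 3\right) \left(6 + 4\right) = 2 + \left(12 + 3\right) 10 = 2 + 15 \cdot 10 = 2 + 150 = 152$)
$L{\left(W,T \right)} = - 24 T$
$16 P L{\left(c,-3 \right)} = 16 \cdot 152 \left(\left(-24\right) \left(-3\right)\right) = 2432 \cdot 72 = 175104$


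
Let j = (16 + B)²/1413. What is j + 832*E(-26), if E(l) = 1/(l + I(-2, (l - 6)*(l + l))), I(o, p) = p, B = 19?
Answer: 1511/1099 ≈ 1.3749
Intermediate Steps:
E(l) = 1/(l + 2*l*(-6 + l)) (E(l) = 1/(l + (l - 6)*(l + l)) = 1/(l + (-6 + l)*(2*l)) = 1/(l + 2*l*(-6 + l)))
j = 1225/1413 (j = (16 + 19)²/1413 = 35²*(1/1413) = 1225*(1/1413) = 1225/1413 ≈ 0.86695)
j + 832*E(-26) = 1225/1413 + 832*(1/((-26)*(-11 + 2*(-26)))) = 1225/1413 + 832*(-1/(26*(-11 - 52))) = 1225/1413 + 832*(-1/26/(-63)) = 1225/1413 + 832*(-1/26*(-1/63)) = 1225/1413 + 832*(1/1638) = 1225/1413 + 32/63 = 1511/1099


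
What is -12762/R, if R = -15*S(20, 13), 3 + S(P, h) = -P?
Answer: -4254/115 ≈ -36.991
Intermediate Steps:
S(P, h) = -3 - P
R = 345 (R = -15*(-3 - 1*20) = -15*(-3 - 20) = -15*(-23) = 345)
-12762/R = -12762/345 = -12762*1/345 = -4254/115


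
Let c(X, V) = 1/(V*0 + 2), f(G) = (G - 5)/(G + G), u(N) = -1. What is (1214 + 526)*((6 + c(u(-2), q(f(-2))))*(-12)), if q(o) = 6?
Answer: -135720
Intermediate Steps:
f(G) = (-5 + G)/(2*G) (f(G) = (-5 + G)/((2*G)) = (-5 + G)*(1/(2*G)) = (-5 + G)/(2*G))
c(X, V) = ½ (c(X, V) = 1/(0 + 2) = 1/2 = ½)
(1214 + 526)*((6 + c(u(-2), q(f(-2))))*(-12)) = (1214 + 526)*((6 + ½)*(-12)) = 1740*((13/2)*(-12)) = 1740*(-78) = -135720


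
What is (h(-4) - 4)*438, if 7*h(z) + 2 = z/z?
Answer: -12702/7 ≈ -1814.6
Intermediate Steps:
h(z) = -⅐ (h(z) = -2/7 + (z/z)/7 = -2/7 + (⅐)*1 = -2/7 + ⅐ = -⅐)
(h(-4) - 4)*438 = (-⅐ - 4)*438 = -29/7*438 = -12702/7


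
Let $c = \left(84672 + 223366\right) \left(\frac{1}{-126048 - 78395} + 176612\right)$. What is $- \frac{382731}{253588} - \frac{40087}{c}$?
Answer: $- \frac{2128436045896773979789}{1410247867283206533780} \approx -1.5093$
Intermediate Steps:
$c = \frac{11122354900730370}{204443}$ ($c = 308038 \left(\frac{1}{-126048 - 78395} + 176612\right) = 308038 \left(\frac{1}{-204443} + 176612\right) = 308038 \left(- \frac{1}{204443} + 176612\right) = 308038 \cdot \frac{36107087115}{204443} = \frac{11122354900730370}{204443} \approx 5.4403 \cdot 10^{10}$)
$- \frac{382731}{253588} - \frac{40087}{c} = - \frac{382731}{253588} - \frac{40087}{\frac{11122354900730370}{204443}} = \left(-382731\right) \frac{1}{253588} - \frac{8195506541}{11122354900730370} = - \frac{382731}{253588} - \frac{8195506541}{11122354900730370} = - \frac{2128436045896773979789}{1410247867283206533780}$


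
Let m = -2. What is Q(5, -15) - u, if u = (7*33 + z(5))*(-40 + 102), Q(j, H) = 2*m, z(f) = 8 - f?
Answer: -14512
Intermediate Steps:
Q(j, H) = -4 (Q(j, H) = 2*(-2) = -4)
u = 14508 (u = (7*33 + (8 - 1*5))*(-40 + 102) = (231 + (8 - 5))*62 = (231 + 3)*62 = 234*62 = 14508)
Q(5, -15) - u = -4 - 1*14508 = -4 - 14508 = -14512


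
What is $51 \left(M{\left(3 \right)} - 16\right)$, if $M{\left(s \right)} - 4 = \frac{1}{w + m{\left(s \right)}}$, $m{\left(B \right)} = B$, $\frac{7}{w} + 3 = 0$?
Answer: $- \frac{1071}{2} \approx -535.5$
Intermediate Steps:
$w = - \frac{7}{3}$ ($w = \frac{7}{-3 + 0} = \frac{7}{-3} = 7 \left(- \frac{1}{3}\right) = - \frac{7}{3} \approx -2.3333$)
$M{\left(s \right)} = 4 + \frac{1}{- \frac{7}{3} + s}$
$51 \left(M{\left(3 \right)} - 16\right) = 51 \left(\frac{-25 + 12 \cdot 3}{-7 + 3 \cdot 3} - 16\right) = 51 \left(\frac{-25 + 36}{-7 + 9} - 16\right) = 51 \left(\frac{1}{2} \cdot 11 - 16\right) = 51 \left(\frac{11}{2} - 16\right) = 51 \left(- \frac{21}{2}\right) = - \frac{1071}{2}$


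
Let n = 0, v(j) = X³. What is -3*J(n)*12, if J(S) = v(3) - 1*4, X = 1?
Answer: 108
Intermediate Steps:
v(j) = 1 (v(j) = 1³ = 1)
J(S) = -3 (J(S) = 1 - 1*4 = 1 - 4 = -3)
-3*J(n)*12 = -3*(-3)*12 = 9*12 = 108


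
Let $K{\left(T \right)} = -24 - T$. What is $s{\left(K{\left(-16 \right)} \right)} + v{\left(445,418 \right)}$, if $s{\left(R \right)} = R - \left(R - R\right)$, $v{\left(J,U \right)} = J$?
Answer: $437$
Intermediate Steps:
$s{\left(R \right)} = R$ ($s{\left(R \right)} = R - 0 = R + 0 = R$)
$s{\left(K{\left(-16 \right)} \right)} + v{\left(445,418 \right)} = \left(-24 - -16\right) + 445 = \left(-24 + 16\right) + 445 = -8 + 445 = 437$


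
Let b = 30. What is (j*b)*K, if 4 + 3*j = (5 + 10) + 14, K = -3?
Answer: -750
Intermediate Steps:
j = 25/3 (j = -4/3 + ((5 + 10) + 14)/3 = -4/3 + (15 + 14)/3 = -4/3 + (⅓)*29 = -4/3 + 29/3 = 25/3 ≈ 8.3333)
(j*b)*K = ((25/3)*30)*(-3) = 250*(-3) = -750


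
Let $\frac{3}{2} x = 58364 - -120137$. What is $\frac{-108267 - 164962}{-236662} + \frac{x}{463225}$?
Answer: $\frac{464188317899}{328883264850} \approx 1.4114$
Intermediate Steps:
$x = \frac{357002}{3}$ ($x = \frac{2 \left(58364 - -120137\right)}{3} = \frac{2 \left(58364 + 120137\right)}{3} = \frac{2}{3} \cdot 178501 = \frac{357002}{3} \approx 1.19 \cdot 10^{5}$)
$\frac{-108267 - 164962}{-236662} + \frac{x}{463225} = \frac{-108267 - 164962}{-236662} + \frac{357002}{3 \cdot 463225} = \left(-108267 - 164962\right) \left(- \frac{1}{236662}\right) + \frac{357002}{3} \cdot \frac{1}{463225} = \left(-273229\right) \left(- \frac{1}{236662}\right) + \frac{357002}{1389675} = \frac{273229}{236662} + \frac{357002}{1389675} = \frac{464188317899}{328883264850}$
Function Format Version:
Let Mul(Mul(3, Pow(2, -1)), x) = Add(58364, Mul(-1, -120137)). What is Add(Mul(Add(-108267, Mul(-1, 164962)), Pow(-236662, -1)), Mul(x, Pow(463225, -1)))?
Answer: Rational(464188317899, 328883264850) ≈ 1.4114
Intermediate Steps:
x = Rational(357002, 3) (x = Mul(Rational(2, 3), Add(58364, Mul(-1, -120137))) = Mul(Rational(2, 3), Add(58364, 120137)) = Mul(Rational(2, 3), 178501) = Rational(357002, 3) ≈ 1.1900e+5)
Add(Mul(Add(-108267, Mul(-1, 164962)), Pow(-236662, -1)), Mul(x, Pow(463225, -1))) = Add(Mul(Add(-108267, Mul(-1, 164962)), Pow(-236662, -1)), Mul(Rational(357002, 3), Pow(463225, -1))) = Add(Mul(Add(-108267, -164962), Rational(-1, 236662)), Mul(Rational(357002, 3), Rational(1, 463225))) = Add(Mul(-273229, Rational(-1, 236662)), Rational(357002, 1389675)) = Add(Rational(273229, 236662), Rational(357002, 1389675)) = Rational(464188317899, 328883264850)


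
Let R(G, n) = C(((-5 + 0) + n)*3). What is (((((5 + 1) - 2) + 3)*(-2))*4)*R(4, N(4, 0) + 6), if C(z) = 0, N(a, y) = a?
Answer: 0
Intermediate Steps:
R(G, n) = 0
(((((5 + 1) - 2) + 3)*(-2))*4)*R(4, N(4, 0) + 6) = (((((5 + 1) - 2) + 3)*(-2))*4)*0 = ((((6 - 2) + 3)*(-2))*4)*0 = (((4 + 3)*(-2))*4)*0 = ((7*(-2))*4)*0 = -14*4*0 = -56*0 = 0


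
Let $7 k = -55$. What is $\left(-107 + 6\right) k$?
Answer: $\frac{5555}{7} \approx 793.57$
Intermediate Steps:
$k = - \frac{55}{7}$ ($k = \frac{1}{7} \left(-55\right) = - \frac{55}{7} \approx -7.8571$)
$\left(-107 + 6\right) k = \left(-107 + 6\right) \left(- \frac{55}{7}\right) = \left(-101\right) \left(- \frac{55}{7}\right) = \frac{5555}{7}$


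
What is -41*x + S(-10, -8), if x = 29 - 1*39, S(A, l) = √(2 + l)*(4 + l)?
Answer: 410 - 4*I*√6 ≈ 410.0 - 9.798*I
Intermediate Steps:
x = -10 (x = 29 - 39 = -10)
-41*x + S(-10, -8) = -41*(-10) + √(2 - 8)*(4 - 8) = 410 + √(-6)*(-4) = 410 + (I*√6)*(-4) = 410 - 4*I*√6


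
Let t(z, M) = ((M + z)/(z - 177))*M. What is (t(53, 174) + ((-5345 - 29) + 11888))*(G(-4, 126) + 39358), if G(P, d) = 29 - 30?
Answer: 15117771483/62 ≈ 2.4383e+8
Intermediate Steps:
G(P, d) = -1
t(z, M) = M*(M + z)/(-177 + z) (t(z, M) = ((M + z)/(-177 + z))*M = M*(M + z)/(-177 + z))
(t(53, 174) + ((-5345 - 29) + 11888))*(G(-4, 126) + 39358) = (174*(174 + 53)/(-177 + 53) + ((-5345 - 29) + 11888))*(-1 + 39358) = (174*227/(-124) + (-5374 + 11888))*39357 = (174*(-1/124)*227 + 6514)*39357 = (-19749/62 + 6514)*39357 = (384119/62)*39357 = 15117771483/62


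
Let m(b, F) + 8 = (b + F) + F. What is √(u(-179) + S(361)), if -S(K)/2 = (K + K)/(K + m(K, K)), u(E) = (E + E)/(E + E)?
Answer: I*√718/359 ≈ 0.074639*I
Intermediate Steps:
m(b, F) = -8 + b + 2*F (m(b, F) = -8 + ((b + F) + F) = -8 + ((F + b) + F) = -8 + (b + 2*F) = -8 + b + 2*F)
u(E) = 1 (u(E) = (2*E)/((2*E)) = (2*E)*(1/(2*E)) = 1)
S(K) = -4*K/(-8 + 4*K) (S(K) = -2*(K + K)/(K + (-8 + K + 2*K)) = -2*2*K/(K + (-8 + 3*K)) = -2*2*K/(-8 + 4*K) = -4*K/(-8 + 4*K))
√(u(-179) + S(361)) = √(1 - 1*361/(-2 + 361)) = √(1 - 1*361/359) = √(1 - 1*361*1/359) = √(1 - 361/359) = √(-2/359) = I*√718/359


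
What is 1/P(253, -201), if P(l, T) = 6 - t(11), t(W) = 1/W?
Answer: 11/65 ≈ 0.16923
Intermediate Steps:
P(l, T) = 65/11 (P(l, T) = 6 - 1/11 = 65/11)
1/P(253, -201) = 1/(65/11) = 11/65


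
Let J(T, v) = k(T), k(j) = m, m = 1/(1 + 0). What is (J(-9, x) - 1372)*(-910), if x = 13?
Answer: 1247610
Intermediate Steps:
m = 1 (m = 1/1 = 1)
k(j) = 1
J(T, v) = 1
(J(-9, x) - 1372)*(-910) = (1 - 1372)*(-910) = -1371*(-910) = 1247610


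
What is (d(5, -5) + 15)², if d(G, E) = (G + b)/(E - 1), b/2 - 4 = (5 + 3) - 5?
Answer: 5041/36 ≈ 140.03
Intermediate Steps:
b = 14 (b = 8 + 2*((5 + 3) - 5) = 8 + 2*(8 - 5) = 8 + 2*3 = 8 + 6 = 14)
d(G, E) = (14 + G)/(-1 + E) (d(G, E) = (G + 14)/(E - 1) = (14 + G)/(-1 + E))
(d(5, -5) + 15)² = ((14 + 5)/(-1 - 5) + 15)² = (19/(-6) + 15)² = (-⅙*19 + 15)² = (-19/6 + 15)² = (71/6)² = 5041/36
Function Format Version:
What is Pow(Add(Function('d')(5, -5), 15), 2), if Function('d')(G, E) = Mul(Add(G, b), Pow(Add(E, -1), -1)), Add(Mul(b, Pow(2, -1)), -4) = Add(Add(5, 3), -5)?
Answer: Rational(5041, 36) ≈ 140.03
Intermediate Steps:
b = 14 (b = Add(8, Mul(2, Add(Add(5, 3), -5))) = Add(8, Mul(2, Add(8, -5))) = Add(8, Mul(2, 3)) = Add(8, 6) = 14)
Function('d')(G, E) = Mul(Pow(Add(-1, E), -1), Add(14, G)) (Function('d')(G, E) = Mul(Add(G, 14), Pow(Add(E, -1), -1)) = Mul(Add(14, G), Pow(Add(-1, E), -1)) = Mul(Pow(Add(-1, E), -1), Add(14, G)))
Pow(Add(Function('d')(5, -5), 15), 2) = Pow(Add(Mul(Pow(Add(-1, -5), -1), Add(14, 5)), 15), 2) = Pow(Add(Mul(Pow(-6, -1), 19), 15), 2) = Pow(Add(Mul(Rational(-1, 6), 19), 15), 2) = Pow(Add(Rational(-19, 6), 15), 2) = Pow(Rational(71, 6), 2) = Rational(5041, 36)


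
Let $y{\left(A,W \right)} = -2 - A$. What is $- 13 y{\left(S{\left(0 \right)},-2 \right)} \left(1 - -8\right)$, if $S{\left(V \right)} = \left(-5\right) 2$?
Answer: $-936$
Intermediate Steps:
$S{\left(V \right)} = -10$
$- 13 y{\left(S{\left(0 \right)},-2 \right)} \left(1 - -8\right) = - 13 \left(-2 - -10\right) \left(1 - -8\right) = - 13 \left(-2 + 10\right) \left(1 + 8\right) = \left(-13\right) 8 \cdot 9 = \left(-104\right) 9 = -936$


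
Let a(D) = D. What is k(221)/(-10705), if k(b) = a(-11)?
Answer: 11/10705 ≈ 0.0010276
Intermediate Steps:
k(b) = -11
k(221)/(-10705) = -11/(-10705) = -11*(-1/10705) = 11/10705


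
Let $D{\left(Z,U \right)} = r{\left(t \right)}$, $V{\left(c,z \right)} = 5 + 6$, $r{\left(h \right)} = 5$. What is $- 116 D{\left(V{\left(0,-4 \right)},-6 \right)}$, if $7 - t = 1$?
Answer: $-580$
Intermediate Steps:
$t = 6$ ($t = 7 - 1 = 6$)
$V{\left(c,z \right)} = 11$
$D{\left(Z,U \right)} = 5$
$- 116 D{\left(V{\left(0,-4 \right)},-6 \right)} = \left(-116\right) 5 = -580$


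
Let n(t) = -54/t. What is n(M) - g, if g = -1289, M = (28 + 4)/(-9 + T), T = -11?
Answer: 5291/4 ≈ 1322.8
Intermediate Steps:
M = -8/5 (M = (28 + 4)/(-9 - 11) = 32/(-20) = 32*(-1/20) = -8/5 ≈ -1.6000)
n(M) - g = -54/(-8/5) - 1*(-1289) = -54*(-5/8) + 1289 = 135/4 + 1289 = 5291/4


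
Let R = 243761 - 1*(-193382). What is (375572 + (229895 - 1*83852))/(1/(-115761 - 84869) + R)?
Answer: 104651617450/87704000089 ≈ 1.1932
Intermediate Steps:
R = 437143 (R = 243761 + 193382 = 437143)
(375572 + (229895 - 1*83852))/(1/(-115761 - 84869) + R) = (375572 + (229895 - 1*83852))/(1/(-115761 - 84869) + 437143) = (375572 + (229895 - 83852))/(1/(-200630) + 437143) = (375572 + 146043)/(-1/200630 + 437143) = 521615/(87704000089/200630) = 521615*(200630/87704000089) = 104651617450/87704000089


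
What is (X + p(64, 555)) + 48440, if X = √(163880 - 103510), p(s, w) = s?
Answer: 48504 + √60370 ≈ 48750.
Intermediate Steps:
X = √60370 ≈ 245.70
(X + p(64, 555)) + 48440 = (√60370 + 64) + 48440 = (64 + √60370) + 48440 = 48504 + √60370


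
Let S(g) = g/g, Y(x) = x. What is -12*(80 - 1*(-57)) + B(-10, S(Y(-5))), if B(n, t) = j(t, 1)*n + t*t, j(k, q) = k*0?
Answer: -1643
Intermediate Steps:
j(k, q) = 0
S(g) = 1
B(n, t) = t**2 (B(n, t) = 0*n + t*t = 0 + t**2 = t**2)
-12*(80 - 1*(-57)) + B(-10, S(Y(-5))) = -12*(80 - 1*(-57)) + 1**2 = -12*(80 + 57) + 1 = -12*137 + 1 = -1644 + 1 = -1643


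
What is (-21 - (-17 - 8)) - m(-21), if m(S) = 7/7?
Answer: 3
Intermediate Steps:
m(S) = 1 (m(S) = 7*(1/7) = 1)
(-21 - (-17 - 8)) - m(-21) = (-21 - (-17 - 8)) - 1*1 = (-21 - 1*(-25)) - 1 = (-21 + 25) - 1 = 4 - 1 = 3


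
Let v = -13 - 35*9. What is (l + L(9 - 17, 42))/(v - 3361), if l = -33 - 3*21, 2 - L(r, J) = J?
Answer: 8/217 ≈ 0.036866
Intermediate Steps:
L(r, J) = 2 - J
l = -96 (l = -33 - 63 = -96)
v = -328 (v = -13 - 315 = -328)
(l + L(9 - 17, 42))/(v - 3361) = (-96 + (2 - 1*42))/(-328 - 3361) = (-96 + (2 - 42))/(-3689) = (-96 - 40)*(-1/3689) = -136*(-1/3689) = 8/217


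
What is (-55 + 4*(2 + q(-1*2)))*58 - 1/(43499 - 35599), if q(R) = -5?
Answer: -30699401/7900 ≈ -3886.0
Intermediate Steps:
(-55 + 4*(2 + q(-1*2)))*58 - 1/(43499 - 35599) = (-55 + 4*(2 - 5))*58 - 1/(43499 - 35599) = (-55 + 4*(-3))*58 - 1/7900 = (-55 - 12)*58 - 1*1/7900 = -67*58 - 1/7900 = -3886 - 1/7900 = -30699401/7900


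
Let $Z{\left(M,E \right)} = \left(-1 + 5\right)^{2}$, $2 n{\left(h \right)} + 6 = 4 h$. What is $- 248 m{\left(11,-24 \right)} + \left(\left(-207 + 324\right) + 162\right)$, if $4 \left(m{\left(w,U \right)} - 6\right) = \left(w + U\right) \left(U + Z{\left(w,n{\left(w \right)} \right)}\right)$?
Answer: $-7657$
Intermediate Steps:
$n{\left(h \right)} = -3 + 2 h$ ($n{\left(h \right)} = -3 + \frac{4 h}{2} = -3 + 2 h$)
$Z{\left(M,E \right)} = 16$ ($Z{\left(M,E \right)} = 4^{2} = 16$)
$m{\left(w,U \right)} = 6 + \frac{\left(16 + U\right) \left(U + w\right)}{4}$ ($m{\left(w,U \right)} = 6 + \frac{\left(w + U\right) \left(U + 16\right)}{4} = 6 + \frac{\left(U + w\right) \left(16 + U\right)}{4} = 6 + \frac{\left(16 + U\right) \left(U + w\right)}{4}$)
$- 248 m{\left(11,-24 \right)} + \left(\left(-207 + 324\right) + 162\right) = - 248 \left(6 + 4 \left(-24\right) + 4 \cdot 11 + \frac{\left(-24\right)^{2}}{4} + \frac{1}{4} \left(-24\right) 11\right) + \left(\left(-207 + 324\right) + 162\right) = - 248 \left(6 - 96 + 44 + \frac{1}{4} \cdot 576 - 66\right) + \left(117 + 162\right) = - 248 \left(6 - 96 + 44 + 144 - 66\right) + 279 = \left(-248\right) 32 + 279 = -7936 + 279 = -7657$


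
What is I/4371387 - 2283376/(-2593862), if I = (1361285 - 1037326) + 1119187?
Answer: 6862420866182/5669387313297 ≈ 1.2104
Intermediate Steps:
I = 1443146 (I = 323959 + 1119187 = 1443146)
I/4371387 - 2283376/(-2593862) = 1443146/4371387 - 2283376/(-2593862) = 1443146*(1/4371387) - 2283376*(-1/2593862) = 1443146/4371387 + 1141688/1296931 = 6862420866182/5669387313297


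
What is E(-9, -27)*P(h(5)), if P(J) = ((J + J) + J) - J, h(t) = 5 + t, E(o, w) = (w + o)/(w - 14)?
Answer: 720/41 ≈ 17.561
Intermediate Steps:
E(o, w) = (o + w)/(-14 + w)
P(J) = 2*J (P(J) = (2*J + J) - J = 3*J - J = 2*J)
E(-9, -27)*P(h(5)) = ((-9 - 27)/(-14 - 27))*(2*(5 + 5)) = (-36/(-41))*(2*10) = -1/41*(-36)*20 = (36/41)*20 = 720/41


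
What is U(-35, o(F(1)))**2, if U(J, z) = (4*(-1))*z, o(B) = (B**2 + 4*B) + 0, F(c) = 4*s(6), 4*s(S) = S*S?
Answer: 33177600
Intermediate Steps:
s(S) = S**2/4 (s(S) = (S*S)/4 = S**2/4)
F(c) = 36 (F(c) = 4*((1/4)*6**2) = 4*((1/4)*36) = 4*9 = 36)
o(B) = B**2 + 4*B
U(J, z) = -4*z
U(-35, o(F(1)))**2 = (-144*(4 + 36))**2 = (-144*40)**2 = (-4*1440)**2 = (-5760)**2 = 33177600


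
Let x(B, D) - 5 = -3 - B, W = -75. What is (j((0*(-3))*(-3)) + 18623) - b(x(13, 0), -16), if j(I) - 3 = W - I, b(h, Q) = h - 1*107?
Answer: 18669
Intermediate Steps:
x(B, D) = 2 - B (x(B, D) = 5 + (-3 - B) = 2 - B)
b(h, Q) = -107 + h (b(h, Q) = h - 107 = -107 + h)
j(I) = -72 - I (j(I) = 3 + (-75 - I) = -72 - I)
(j((0*(-3))*(-3)) + 18623) - b(x(13, 0), -16) = ((-72 - 0*(-3)*(-3)) + 18623) - (-107 + (2 - 1*13)) = ((-72 - 0*(-3)) + 18623) - (-107 + (2 - 13)) = ((-72 - 1*0) + 18623) - (-107 - 11) = ((-72 + 0) + 18623) - 1*(-118) = (-72 + 18623) + 118 = 18551 + 118 = 18669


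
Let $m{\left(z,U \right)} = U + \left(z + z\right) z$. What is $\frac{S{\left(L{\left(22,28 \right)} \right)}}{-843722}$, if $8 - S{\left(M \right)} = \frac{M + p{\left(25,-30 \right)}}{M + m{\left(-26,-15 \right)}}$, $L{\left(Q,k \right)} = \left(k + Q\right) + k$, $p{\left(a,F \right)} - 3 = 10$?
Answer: $- \frac{11229}{1193866630} \approx -9.4056 \cdot 10^{-6}$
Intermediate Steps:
$p{\left(a,F \right)} = 13$ ($p{\left(a,F \right)} = 3 + 10 = 13$)
$L{\left(Q,k \right)} = Q + 2 k$ ($L{\left(Q,k \right)} = \left(Q + k\right) + k = Q + 2 k$)
$m{\left(z,U \right)} = U + 2 z^{2}$ ($m{\left(z,U \right)} = U + 2 z z = U + 2 z^{2}$)
$S{\left(M \right)} = 8 - \frac{13 + M}{1337 + M}$ ($S{\left(M \right)} = 8 - \frac{M + 13}{M - \left(15 - 2 \left(-26\right)^{2}\right)} = 8 - \frac{13 + M}{M + \left(-15 + 2 \cdot 676\right)} = 8 - \frac{13 + M}{M + \left(-15 + 1352\right)} = 8 - \frac{13 + M}{M + 1337} = 8 - \frac{13 + M}{1337 + M}$)
$\frac{S{\left(L{\left(22,28 \right)} \right)}}{-843722} = \frac{\frac{1}{1337 + \left(22 + 2 \cdot 28\right)} \left(10683 + 7 \left(22 + 2 \cdot 28\right)\right)}{-843722} = \frac{10683 + 7 \left(22 + 56\right)}{1337 + \left(22 + 56\right)} \left(- \frac{1}{843722}\right) = \frac{10683 + 7 \cdot 78}{1337 + 78} \left(- \frac{1}{843722}\right) = \frac{10683 + 546}{1415} \left(- \frac{1}{843722}\right) = \frac{1}{1415} \cdot 11229 \left(- \frac{1}{843722}\right) = \frac{11229}{1415} \left(- \frac{1}{843722}\right) = - \frac{11229}{1193866630}$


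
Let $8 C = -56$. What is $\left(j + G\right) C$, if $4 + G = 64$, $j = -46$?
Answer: $-98$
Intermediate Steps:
$G = 60$ ($G = -4 + 64 = 60$)
$C = -7$ ($C = \frac{1}{8} \left(-56\right) = -7$)
$\left(j + G\right) C = \left(-46 + 60\right) \left(-7\right) = 14 \left(-7\right) = -98$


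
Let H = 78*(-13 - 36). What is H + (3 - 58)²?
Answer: -797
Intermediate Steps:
H = -3822 (H = 78*(-49) = -3822)
H + (3 - 58)² = -3822 + (3 - 58)² = -3822 + (-55)² = -3822 + 3025 = -797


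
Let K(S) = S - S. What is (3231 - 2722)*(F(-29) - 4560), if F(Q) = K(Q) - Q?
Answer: -2306279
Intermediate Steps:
K(S) = 0
F(Q) = -Q (F(Q) = 0 - Q = -Q)
(3231 - 2722)*(F(-29) - 4560) = (3231 - 2722)*(-1*(-29) - 4560) = 509*(29 - 4560) = 509*(-4531) = -2306279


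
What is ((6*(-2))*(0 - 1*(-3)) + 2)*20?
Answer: -680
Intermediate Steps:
((6*(-2))*(0 - 1*(-3)) + 2)*20 = (-12*(0 + 3) + 2)*20 = (-12*3 + 2)*20 = (-36 + 2)*20 = -34*20 = -680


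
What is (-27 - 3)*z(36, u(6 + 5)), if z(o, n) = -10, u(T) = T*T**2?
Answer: 300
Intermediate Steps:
u(T) = T**3
(-27 - 3)*z(36, u(6 + 5)) = (-27 - 3)*(-10) = -30*(-10) = 300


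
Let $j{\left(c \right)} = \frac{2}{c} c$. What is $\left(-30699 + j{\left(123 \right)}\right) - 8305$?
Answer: $-39002$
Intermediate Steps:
$j{\left(c \right)} = 2$
$\left(-30699 + j{\left(123 \right)}\right) - 8305 = \left(-30699 + 2\right) - 8305 = -30697 - 8305 = -39002$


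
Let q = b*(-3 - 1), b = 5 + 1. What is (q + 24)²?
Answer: 0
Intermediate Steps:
b = 6
q = -24 (q = 6*(-3 - 1) = 6*(-4) = -24)
(q + 24)² = (-24 + 24)² = 0² = 0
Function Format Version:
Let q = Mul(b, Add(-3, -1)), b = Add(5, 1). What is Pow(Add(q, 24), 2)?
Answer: 0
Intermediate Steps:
b = 6
q = -24 (q = Mul(6, Add(-3, -1)) = Mul(6, -4) = -24)
Pow(Add(q, 24), 2) = Pow(Add(-24, 24), 2) = Pow(0, 2) = 0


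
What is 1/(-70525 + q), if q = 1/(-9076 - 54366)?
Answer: -63442/4474247051 ≈ -1.4179e-5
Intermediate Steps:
q = -1/63442 (q = 1/(-63442) = -1/63442 ≈ -1.5762e-5)
1/(-70525 + q) = 1/(-70525 - 1/63442) = 1/(-4474247051/63442) = -63442/4474247051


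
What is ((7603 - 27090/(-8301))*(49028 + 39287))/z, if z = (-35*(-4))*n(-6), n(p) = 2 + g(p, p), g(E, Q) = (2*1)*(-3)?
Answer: -371744877053/309904 ≈ -1.1995e+6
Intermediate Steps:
g(E, Q) = -6 (g(E, Q) = 2*(-3) = -6)
n(p) = -4 (n(p) = 2 - 6 = -4)
z = -560 (z = -35*(-4)*(-4) = 140*(-4) = -560)
((7603 - 27090/(-8301))*(49028 + 39287))/z = ((7603 - 27090/(-8301))*(49028 + 39287))/(-560) = ((7603 - 27090*(-1/8301))*88315)*(-1/560) = ((7603 + 9030/2767)*88315)*(-1/560) = ((21046531/2767)*88315)*(-1/560) = (1858724385265/2767)*(-1/560) = -371744877053/309904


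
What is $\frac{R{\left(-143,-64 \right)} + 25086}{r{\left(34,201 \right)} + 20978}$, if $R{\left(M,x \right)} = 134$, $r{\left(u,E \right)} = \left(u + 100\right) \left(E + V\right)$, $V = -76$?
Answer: $\frac{6305}{9432} \approx 0.66847$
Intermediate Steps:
$r{\left(u,E \right)} = \left(-76 + E\right) \left(100 + u\right)$ ($r{\left(u,E \right)} = \left(u + 100\right) \left(E - 76\right) = \left(100 + u\right) \left(-76 + E\right) = \left(-76 + E\right) \left(100 + u\right)$)
$\frac{R{\left(-143,-64 \right)} + 25086}{r{\left(34,201 \right)} + 20978} = \frac{134 + 25086}{\left(-7600 - 2584 + 100 \cdot 201 + 201 \cdot 34\right) + 20978} = \frac{25220}{\left(-7600 - 2584 + 20100 + 6834\right) + 20978} = \frac{25220}{16750 + 20978} = \frac{25220}{37728} = 25220 \cdot \frac{1}{37728} = \frac{6305}{9432}$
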